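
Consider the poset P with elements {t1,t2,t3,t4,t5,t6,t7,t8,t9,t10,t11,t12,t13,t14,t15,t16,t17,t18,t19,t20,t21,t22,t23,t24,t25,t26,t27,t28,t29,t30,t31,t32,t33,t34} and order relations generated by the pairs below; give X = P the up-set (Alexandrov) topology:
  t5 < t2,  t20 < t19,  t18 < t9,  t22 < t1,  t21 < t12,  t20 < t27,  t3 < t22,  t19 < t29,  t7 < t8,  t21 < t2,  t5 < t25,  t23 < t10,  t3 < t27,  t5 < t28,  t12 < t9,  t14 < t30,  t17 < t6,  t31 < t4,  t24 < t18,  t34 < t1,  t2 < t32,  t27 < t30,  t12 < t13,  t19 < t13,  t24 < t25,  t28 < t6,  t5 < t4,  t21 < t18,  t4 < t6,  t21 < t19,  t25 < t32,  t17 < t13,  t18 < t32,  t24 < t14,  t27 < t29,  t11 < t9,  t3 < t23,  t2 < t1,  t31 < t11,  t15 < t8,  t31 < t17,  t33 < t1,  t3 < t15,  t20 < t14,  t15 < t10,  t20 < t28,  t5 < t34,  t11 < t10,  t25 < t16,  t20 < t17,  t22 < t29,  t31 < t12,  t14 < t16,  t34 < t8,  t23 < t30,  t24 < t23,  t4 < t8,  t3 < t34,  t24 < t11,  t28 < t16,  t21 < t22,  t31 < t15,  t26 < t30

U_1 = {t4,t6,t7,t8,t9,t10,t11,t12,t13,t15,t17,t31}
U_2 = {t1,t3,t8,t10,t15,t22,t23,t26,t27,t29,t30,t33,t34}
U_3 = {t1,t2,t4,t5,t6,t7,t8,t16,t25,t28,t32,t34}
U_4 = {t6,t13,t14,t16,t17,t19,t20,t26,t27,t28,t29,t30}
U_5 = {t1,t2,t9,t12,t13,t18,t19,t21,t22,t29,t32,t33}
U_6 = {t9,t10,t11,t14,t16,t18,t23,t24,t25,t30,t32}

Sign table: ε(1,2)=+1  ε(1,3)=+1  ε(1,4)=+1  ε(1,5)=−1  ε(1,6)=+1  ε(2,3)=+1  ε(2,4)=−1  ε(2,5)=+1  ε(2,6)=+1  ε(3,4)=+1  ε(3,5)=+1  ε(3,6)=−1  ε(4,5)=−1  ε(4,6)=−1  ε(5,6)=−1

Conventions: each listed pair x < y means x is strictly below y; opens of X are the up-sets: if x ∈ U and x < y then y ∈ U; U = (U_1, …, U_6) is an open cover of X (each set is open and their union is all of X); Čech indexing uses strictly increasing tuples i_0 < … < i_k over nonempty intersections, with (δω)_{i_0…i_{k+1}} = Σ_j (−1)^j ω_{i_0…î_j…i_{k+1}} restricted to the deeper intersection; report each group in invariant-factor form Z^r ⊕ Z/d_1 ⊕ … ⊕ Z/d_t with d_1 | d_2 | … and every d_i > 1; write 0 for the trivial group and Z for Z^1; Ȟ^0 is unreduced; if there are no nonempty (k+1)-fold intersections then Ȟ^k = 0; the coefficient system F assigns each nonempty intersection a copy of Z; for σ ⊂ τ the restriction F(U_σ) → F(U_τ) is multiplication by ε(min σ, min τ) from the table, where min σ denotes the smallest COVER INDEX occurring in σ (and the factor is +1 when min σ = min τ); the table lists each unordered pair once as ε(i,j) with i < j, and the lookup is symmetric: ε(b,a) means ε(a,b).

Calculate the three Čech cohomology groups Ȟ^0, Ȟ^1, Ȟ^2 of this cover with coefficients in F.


Ȟ^0(U;F) ≅ 0,  Ȟ^1(U;F) ≅ Z/2,  Ȟ^2(U;F) ≅ Z

nerve simplices:
  U12={t8,t10,t15} U13={t4,t6,t7,t8} U14={t6,t13,t17} U15={t9,t12,t13} U16={t9,t10,t11} U23={t1,t8,t34} U24={t26,t27,t29,t30} U25={t1,t22,t29,t33} U26={t10,t23,t30} U34={t6,t16,t28} U35={t1,t2,t32} U36={t16,t25,t32} U45={t13,t19,t29} U46={t14,t16,t30} U56={t9,t18,t32}
  U123={t8} U126={t10} U134={t6} U145={t13} U156={t9} U235={t1} U245={t29} U246={t30} U346={t16} U356={t32}
C dims 6,15,10; δ0: rk 6, SNF 1^5·2; δ1: rk 9, SNF 1^9
degree 0: 6−6−0 = 0 → Ȟ^0 ≅ 0
degree 1: 15−9−6 = 0 plus torsion [2] → Ȟ^1 ≅ Z/2
degree 2: 10−0−9 = 1 → Ȟ^2 ≅ Z


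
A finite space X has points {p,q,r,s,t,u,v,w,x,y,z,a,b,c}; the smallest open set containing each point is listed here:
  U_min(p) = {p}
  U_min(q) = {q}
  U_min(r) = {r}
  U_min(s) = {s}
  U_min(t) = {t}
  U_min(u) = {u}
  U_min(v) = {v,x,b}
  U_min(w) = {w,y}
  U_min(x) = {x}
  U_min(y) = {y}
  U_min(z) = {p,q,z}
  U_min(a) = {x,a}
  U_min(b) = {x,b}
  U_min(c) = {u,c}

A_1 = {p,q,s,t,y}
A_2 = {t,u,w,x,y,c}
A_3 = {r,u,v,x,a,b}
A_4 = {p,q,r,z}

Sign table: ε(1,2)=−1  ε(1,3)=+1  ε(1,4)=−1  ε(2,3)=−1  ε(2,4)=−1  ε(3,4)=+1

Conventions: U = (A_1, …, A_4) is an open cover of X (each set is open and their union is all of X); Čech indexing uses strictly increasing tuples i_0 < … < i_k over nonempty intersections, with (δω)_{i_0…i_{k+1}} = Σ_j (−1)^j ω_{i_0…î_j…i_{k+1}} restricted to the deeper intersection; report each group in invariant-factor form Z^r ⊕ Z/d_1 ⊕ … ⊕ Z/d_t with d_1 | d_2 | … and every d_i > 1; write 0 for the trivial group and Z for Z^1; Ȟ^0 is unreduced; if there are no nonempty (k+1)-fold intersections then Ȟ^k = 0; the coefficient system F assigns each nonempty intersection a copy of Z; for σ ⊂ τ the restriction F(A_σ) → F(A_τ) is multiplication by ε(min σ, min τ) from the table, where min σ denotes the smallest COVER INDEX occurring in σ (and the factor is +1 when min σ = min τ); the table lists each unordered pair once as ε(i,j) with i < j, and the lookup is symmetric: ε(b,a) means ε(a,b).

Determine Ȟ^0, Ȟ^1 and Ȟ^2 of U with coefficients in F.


Ȟ^0 ≅ 0, Ȟ^1 ≅ Z/2 and Ȟ^2 ≅ 0

nonempty intersections:
  A12={t,y} A14={p,q} A23={u,x} A34={r}
C dims 4,4; δ0: rk 4, SNF 1^3·2
Ȟ^0: (4−4)−0=0 ⇒ 0
Ȟ^1: (4−0)−4=0 plus torsion [2] ⇒ Z/2
Ȟ^2: (0−0)−0=0 ⇒ 0


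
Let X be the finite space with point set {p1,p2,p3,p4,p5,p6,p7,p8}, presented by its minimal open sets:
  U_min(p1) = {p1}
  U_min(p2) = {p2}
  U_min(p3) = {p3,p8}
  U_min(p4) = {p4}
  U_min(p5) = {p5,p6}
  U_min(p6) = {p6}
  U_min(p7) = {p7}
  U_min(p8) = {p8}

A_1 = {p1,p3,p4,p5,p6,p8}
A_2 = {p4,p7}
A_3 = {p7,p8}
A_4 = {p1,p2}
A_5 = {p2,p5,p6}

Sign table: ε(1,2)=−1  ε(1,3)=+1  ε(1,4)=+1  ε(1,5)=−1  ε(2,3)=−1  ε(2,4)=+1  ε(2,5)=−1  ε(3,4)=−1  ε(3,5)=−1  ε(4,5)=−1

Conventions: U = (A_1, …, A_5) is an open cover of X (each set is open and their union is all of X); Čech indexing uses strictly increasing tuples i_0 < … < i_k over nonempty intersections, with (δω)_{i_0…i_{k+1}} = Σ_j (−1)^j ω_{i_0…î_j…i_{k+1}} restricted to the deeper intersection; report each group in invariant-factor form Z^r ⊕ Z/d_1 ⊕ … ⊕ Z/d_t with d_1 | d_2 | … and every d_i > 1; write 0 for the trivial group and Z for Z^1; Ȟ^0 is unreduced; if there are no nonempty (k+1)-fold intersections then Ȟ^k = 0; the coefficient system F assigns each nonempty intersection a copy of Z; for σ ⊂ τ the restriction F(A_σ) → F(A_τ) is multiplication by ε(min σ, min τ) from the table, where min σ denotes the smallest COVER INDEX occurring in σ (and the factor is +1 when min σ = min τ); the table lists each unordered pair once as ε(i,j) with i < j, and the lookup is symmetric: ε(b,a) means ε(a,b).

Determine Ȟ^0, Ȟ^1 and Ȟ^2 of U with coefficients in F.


Ȟ^0 = Z, Ȟ^1 = Z^2 and Ȟ^2 = 0

nonempty overlaps:
  A12={p4} A13={p8} A14={p1} A15={p5,p6} A23={p7} A45={p2}
C dims 5,6; δ0: rk 4, SNF 1^4
degree 0: 5−4−0 = 1 → Ȟ^0 ≅ Z
degree 1: 6−0−4 = 2 → Ȟ^1 ≅ Z^2
degree 2: 0−0−0 = 0 → Ȟ^2 ≅ 0


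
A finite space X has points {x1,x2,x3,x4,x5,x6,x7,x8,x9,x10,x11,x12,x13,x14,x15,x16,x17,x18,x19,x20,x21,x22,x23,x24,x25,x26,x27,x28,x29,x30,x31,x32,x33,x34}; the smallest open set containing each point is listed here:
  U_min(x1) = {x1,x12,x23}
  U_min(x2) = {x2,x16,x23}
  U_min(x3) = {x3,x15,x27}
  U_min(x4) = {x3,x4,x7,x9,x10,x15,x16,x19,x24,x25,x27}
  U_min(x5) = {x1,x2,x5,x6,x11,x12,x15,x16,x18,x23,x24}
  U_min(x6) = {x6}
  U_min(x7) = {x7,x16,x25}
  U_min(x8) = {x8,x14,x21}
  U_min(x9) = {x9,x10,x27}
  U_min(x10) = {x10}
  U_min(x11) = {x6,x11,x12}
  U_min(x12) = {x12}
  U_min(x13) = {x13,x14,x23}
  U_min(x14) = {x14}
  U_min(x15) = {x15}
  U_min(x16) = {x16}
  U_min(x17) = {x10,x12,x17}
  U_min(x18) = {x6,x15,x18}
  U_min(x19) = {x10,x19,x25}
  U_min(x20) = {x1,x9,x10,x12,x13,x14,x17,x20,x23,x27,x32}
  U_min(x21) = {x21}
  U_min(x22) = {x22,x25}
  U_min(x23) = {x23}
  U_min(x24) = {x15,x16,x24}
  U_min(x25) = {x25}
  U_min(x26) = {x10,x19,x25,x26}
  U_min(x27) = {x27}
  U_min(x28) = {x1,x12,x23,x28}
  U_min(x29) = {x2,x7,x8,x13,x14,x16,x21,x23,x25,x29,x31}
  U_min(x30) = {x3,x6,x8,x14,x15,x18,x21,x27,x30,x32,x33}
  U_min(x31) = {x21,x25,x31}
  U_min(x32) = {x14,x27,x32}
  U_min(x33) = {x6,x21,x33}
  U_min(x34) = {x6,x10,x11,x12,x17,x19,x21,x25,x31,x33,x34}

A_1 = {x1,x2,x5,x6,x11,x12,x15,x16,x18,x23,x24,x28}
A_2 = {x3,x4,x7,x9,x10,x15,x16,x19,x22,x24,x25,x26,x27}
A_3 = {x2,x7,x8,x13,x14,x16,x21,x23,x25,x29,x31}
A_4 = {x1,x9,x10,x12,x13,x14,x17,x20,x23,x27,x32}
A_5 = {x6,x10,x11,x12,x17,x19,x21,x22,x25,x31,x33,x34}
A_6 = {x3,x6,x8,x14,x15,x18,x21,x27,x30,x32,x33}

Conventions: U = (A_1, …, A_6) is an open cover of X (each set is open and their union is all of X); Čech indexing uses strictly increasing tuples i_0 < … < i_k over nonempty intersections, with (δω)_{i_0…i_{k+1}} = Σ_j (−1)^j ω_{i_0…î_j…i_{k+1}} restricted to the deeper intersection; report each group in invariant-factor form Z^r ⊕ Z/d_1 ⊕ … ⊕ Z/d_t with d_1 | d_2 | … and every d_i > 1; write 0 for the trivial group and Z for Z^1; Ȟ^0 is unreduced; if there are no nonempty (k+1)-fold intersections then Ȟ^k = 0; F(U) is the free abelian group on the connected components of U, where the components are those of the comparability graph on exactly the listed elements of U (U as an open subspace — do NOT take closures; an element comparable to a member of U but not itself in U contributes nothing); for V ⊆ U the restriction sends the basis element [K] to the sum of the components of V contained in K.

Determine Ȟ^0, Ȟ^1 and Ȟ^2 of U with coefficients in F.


Ȟ^0 ≅ Z, Ȟ^1 ≅ 0, Ȟ^2 ≅ Z/2

cover nerve:
  A12={x15,x16,x24} A13={x2,x16,x23} A14={x1,x12,x23} A15={x6,x11,x12} A16={x6,x15,x18} A23={x7,x16,x25} A24={x9,x10,x27} A25={x10,x19,x22,x25} A26={x3,x15,x27} A34={x13,x14,x23} A35={x21,x25,x31} A36={x8,x14,x21} A45={x10,x12,x17} A46={x14,x27,x32} A56={x6,x21,x33}
  A123={x16} A126={x15} A134={x23} A145={x12} A156={x6} A235={x25} A245={x10} A246={x27} A346={x14} A356={x21}
components per intersection:
  A1: {x1,x2,x5,x6,x11,x12,x15,x16,x18,x23,x24,x28}
  A2: {x3,x4,x7,x9,x10,x15,x16,x19,x22,x24,x25,x26,x27}
  A3: {x2,x7,x8,x13,x14,x16,x21,x23,x25,x29,x31}
  A4: {x1,x9,x10,x12,x13,x14,x17,x20,x23,x27,x32}
  A5: {x6,x10,x11,x12,x17,x19,x21,x22,x25,x31,x33,x34}
  A6: {x3,x6,x8,x14,x15,x18,x21,x27,x30,x32,x33}
  A12: {x15,x16,x24}
  A13: {x2,x16,x23}
  A14: {x1,x12,x23}
  A15: {x6,x11,x12}
  A16: {x6,x15,x18}
  A23: {x7,x16,x25}
  A24: {x9,x10,x27}
  A25: {x10,x19,x22,x25}
  A26: {x3,x15,x27}
  A34: {x13,x14,x23}
  A35: {x21,x25,x31}
  A36: {x8,x14,x21}
  A45: {x10,x12,x17}
  A46: {x14,x27,x32}
  A56: {x6,x21,x33}
  A123: {x16}
  A126: {x15}
  A134: {x23}
  A145: {x12}
  A156: {x6}
  A235: {x25}
  A245: {x10}
  A246: {x27}
  A346: {x14}
  A356: {x21}
C dims 6,15,10; δ0: rk 5, SNF 1^5; δ1: rk 10, SNF 1^9·2
Ȟ^0: (6−5)−0=1 ⇒ Z
Ȟ^1: (15−10)−5=0 ⇒ 0
Ȟ^2: (10−0)−10=0 plus torsion [2] ⇒ Z/2


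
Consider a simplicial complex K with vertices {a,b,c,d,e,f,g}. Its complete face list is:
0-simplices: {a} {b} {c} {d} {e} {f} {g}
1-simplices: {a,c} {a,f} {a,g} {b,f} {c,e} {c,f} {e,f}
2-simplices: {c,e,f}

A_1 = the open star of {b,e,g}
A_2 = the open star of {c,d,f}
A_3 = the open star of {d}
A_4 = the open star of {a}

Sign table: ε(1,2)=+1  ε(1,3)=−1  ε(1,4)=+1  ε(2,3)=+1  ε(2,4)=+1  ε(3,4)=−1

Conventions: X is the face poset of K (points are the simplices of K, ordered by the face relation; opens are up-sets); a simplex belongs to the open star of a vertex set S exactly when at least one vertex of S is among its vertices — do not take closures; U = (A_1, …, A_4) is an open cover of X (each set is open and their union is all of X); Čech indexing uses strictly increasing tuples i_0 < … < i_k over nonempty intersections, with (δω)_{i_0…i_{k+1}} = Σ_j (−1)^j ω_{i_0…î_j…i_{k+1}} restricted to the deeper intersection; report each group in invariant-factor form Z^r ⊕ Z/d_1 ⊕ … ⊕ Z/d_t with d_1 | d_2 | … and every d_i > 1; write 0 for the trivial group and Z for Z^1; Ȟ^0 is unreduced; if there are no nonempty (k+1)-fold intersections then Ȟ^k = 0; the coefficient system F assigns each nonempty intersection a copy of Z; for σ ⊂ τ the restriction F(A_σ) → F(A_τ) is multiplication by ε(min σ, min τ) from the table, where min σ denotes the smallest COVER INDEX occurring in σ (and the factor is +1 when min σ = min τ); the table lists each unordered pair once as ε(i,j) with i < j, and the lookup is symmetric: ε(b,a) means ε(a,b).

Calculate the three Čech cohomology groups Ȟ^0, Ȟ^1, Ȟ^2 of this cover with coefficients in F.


nonempty overlaps:
  A1={{b},{e},{g},{a,g},{b,f},{c,e},{e,f},{c,e,f}} A2={{c},{d},{f},{a,c},{a,f},{b,f},{c,e},{c,f},{e,f},{c,e,f}} A3={{d}} A4={{a},{a,c},{a,f},{a,g}}
  A12={{b,f},{c,e},{e,f},{c,e,f}} A14={{a,g}} A23={{d}} A24={{a,c},{a,f}}
C dims 4,4; δ0: rk 3, SNF 1^3
degree 0: 4−3−0 = 1 → Ȟ^0 ≅ Z
degree 1: 4−0−3 = 1 → Ȟ^1 ≅ Z
degree 2: 0−0−0 = 0 → Ȟ^2 ≅ 0

Ȟ^0(U;F) ≅ Z,  Ȟ^1(U;F) ≅ Z,  Ȟ^2(U;F) ≅ 0


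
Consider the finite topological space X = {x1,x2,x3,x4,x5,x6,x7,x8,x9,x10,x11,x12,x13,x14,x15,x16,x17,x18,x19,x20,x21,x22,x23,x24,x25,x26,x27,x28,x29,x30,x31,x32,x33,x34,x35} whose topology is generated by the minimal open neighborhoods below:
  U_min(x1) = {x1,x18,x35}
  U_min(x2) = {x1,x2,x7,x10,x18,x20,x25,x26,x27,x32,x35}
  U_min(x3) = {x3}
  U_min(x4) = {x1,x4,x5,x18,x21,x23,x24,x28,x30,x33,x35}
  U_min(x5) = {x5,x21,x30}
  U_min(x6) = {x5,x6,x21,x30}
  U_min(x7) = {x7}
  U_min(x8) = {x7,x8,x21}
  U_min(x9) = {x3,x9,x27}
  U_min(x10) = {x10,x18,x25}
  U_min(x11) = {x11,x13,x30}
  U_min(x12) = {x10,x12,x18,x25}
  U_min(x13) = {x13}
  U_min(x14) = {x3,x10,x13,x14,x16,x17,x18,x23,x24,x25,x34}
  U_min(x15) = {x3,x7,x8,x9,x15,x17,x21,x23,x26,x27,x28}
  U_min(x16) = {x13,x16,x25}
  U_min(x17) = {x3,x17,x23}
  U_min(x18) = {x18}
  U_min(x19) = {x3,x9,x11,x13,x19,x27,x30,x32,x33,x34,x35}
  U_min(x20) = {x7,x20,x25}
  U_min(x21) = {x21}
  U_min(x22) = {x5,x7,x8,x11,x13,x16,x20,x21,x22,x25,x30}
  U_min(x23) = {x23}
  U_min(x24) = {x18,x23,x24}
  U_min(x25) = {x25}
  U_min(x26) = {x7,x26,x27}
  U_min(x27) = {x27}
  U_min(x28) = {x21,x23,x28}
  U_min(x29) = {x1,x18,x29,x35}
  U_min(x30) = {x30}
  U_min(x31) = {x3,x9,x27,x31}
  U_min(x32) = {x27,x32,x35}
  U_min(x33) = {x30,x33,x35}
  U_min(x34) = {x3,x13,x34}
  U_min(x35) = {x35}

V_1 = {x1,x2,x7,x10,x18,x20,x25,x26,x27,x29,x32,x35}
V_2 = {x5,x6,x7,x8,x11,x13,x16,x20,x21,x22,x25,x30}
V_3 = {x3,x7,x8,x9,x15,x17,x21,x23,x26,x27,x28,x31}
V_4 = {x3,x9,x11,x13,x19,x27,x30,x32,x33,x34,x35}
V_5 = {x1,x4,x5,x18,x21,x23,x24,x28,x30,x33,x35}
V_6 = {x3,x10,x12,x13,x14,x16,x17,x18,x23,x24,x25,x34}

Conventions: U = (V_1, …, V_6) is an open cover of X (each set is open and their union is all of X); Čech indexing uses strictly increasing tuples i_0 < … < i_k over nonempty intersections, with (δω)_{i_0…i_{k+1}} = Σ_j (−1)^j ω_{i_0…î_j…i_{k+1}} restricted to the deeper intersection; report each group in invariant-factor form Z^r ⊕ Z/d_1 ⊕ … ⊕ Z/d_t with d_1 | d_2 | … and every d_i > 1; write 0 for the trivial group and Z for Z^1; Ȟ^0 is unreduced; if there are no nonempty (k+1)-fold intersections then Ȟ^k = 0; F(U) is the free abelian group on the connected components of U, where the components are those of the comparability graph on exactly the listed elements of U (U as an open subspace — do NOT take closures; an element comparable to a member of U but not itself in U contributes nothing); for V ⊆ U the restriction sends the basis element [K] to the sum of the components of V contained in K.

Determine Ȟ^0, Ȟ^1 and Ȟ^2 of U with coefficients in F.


nerve simplices:
  V12={x7,x20,x25} V13={x7,x26,x27} V14={x27,x32,x35} V15={x1,x18,x35} V16={x10,x18,x25} V23={x7,x8,x21} V24={x11,x13,x30} V25={x5,x21,x30} V26={x13,x16,x25} V34={x3,x9,x27} V35={x21,x23,x28} V36={x3,x17,x23} V45={x30,x33,x35} V46={x3,x13,x34} V56={x18,x23,x24}
  V123={x7} V126={x25} V134={x27} V145={x35} V156={x18} V235={x21} V245={x30} V246={x13} V346={x3} V356={x23}
components per intersection:
  V1: {x1,x2,x7,x10,x18,x20,x25,x26,x27,x29,x32,x35}
  V2: {x5,x6,x7,x8,x11,x13,x16,x20,x21,x22,x25,x30}
  V3: {x3,x7,x8,x9,x15,x17,x21,x23,x26,x27,x28,x31}
  V4: {x3,x9,x11,x13,x19,x27,x30,x32,x33,x34,x35}
  V5: {x1,x4,x5,x18,x21,x23,x24,x28,x30,x33,x35}
  V6: {x3,x10,x12,x13,x14,x16,x17,x18,x23,x24,x25,x34}
  V12: {x7,x20,x25}
  V13: {x7,x26,x27}
  V14: {x27,x32,x35}
  V15: {x1,x18,x35}
  V16: {x10,x18,x25}
  V23: {x7,x8,x21}
  V24: {x11,x13,x30}
  V25: {x5,x21,x30}
  V26: {x13,x16,x25}
  V34: {x3,x9,x27}
  V35: {x21,x23,x28}
  V36: {x3,x17,x23}
  V45: {x30,x33,x35}
  V46: {x3,x13,x34}
  V56: {x18,x23,x24}
  V123: {x7}
  V126: {x25}
  V134: {x27}
  V145: {x35}
  V156: {x18}
  V235: {x21}
  V245: {x30}
  V246: {x13}
  V346: {x3}
  V356: {x23}
C dims 6,15,10; δ0: rk 5, SNF 1^5; δ1: rk 10, SNF 1^9·2
degree 0: 6−5−0 = 1 → Ȟ^0 ≅ Z
degree 1: 15−10−5 = 0 → Ȟ^1 ≅ 0
degree 2: 10−0−10 = 0 plus torsion [2] → Ȟ^2 ≅ Z/2

Ȟ^0 = Z, Ȟ^1 = 0 and Ȟ^2 = Z/2


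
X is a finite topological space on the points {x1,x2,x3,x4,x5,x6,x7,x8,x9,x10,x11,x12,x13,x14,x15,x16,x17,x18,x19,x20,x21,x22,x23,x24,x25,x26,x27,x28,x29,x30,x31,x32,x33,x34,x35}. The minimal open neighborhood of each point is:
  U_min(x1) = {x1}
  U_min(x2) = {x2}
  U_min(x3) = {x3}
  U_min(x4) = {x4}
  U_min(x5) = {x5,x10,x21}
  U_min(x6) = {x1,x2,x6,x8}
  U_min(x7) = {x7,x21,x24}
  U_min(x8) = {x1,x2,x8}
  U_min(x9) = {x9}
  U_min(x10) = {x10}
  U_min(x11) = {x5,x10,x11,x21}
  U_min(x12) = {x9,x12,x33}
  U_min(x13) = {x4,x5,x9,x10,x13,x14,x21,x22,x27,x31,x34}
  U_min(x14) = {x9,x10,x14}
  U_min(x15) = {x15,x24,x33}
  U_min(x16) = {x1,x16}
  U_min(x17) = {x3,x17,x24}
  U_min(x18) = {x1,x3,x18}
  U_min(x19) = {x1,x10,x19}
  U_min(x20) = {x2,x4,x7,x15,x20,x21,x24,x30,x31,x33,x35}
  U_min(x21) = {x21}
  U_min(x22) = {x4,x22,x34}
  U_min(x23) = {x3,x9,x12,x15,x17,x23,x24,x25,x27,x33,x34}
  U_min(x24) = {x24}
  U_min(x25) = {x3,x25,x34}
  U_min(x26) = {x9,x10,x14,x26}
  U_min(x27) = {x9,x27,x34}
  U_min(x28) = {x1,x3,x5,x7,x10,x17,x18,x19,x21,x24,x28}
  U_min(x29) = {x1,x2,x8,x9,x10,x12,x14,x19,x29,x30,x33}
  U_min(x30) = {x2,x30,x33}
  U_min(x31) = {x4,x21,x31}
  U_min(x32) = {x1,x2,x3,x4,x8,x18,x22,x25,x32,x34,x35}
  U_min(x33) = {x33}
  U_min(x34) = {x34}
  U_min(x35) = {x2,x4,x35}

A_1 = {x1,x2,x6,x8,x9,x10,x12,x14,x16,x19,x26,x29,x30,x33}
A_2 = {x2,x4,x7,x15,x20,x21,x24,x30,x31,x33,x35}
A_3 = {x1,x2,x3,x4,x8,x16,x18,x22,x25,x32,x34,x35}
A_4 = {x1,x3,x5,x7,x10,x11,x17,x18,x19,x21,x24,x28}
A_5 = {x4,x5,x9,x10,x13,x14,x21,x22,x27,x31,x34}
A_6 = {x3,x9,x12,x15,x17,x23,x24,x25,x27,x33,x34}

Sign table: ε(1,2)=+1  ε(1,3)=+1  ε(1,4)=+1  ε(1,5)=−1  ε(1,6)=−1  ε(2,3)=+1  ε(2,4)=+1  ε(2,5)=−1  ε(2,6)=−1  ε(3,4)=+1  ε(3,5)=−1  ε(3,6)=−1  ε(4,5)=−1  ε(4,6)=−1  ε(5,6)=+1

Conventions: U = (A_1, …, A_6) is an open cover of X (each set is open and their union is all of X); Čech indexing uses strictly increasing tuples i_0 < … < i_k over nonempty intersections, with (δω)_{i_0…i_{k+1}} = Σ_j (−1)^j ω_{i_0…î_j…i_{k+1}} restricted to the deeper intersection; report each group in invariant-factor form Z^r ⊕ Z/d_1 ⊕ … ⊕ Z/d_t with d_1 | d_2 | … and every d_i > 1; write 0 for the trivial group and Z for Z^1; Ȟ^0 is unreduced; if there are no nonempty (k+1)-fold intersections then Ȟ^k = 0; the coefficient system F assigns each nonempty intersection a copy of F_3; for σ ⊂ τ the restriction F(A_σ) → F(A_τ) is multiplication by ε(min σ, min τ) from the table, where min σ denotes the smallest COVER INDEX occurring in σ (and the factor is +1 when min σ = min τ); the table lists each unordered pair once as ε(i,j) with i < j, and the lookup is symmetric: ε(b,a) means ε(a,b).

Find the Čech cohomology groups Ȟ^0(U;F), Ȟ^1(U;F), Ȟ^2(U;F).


nerve of the cover:
  A12={x2,x30,x33} A13={x1,x2,x8,x16} A14={x1,x10,x19} A15={x9,x10,x14} A16={x9,x12,x33} A23={x2,x4,x35} A24={x7,x21,x24} A25={x4,x21,x31} A26={x15,x24,x33} A34={x1,x3,x18} A35={x4,x22,x34} A36={x3,x25,x34} A45={x5,x10,x21} A46={x3,x17,x24} A56={x9,x27,x34}
  A123={x2} A126={x33} A134={x1} A145={x10} A156={x9} A235={x4} A245={x21} A246={x24} A346={x3} A356={x34}
C dims 6,15,10; δ0: rk_F3 5; δ1: rk_F3 10
Ȟ^0 = (6 − 5) − 0 = 1, so Ȟ^0 ≅ Z/3
Ȟ^1 = (15 − 10) − 5 = 0, so Ȟ^1 ≅ 0
Ȟ^2 = (10 − 0) − 10 = 0, so Ȟ^2 ≅ 0

Ȟ^0(U;F) ≅ Z/3, Ȟ^1(U;F) ≅ 0, Ȟ^2(U;F) ≅ 0


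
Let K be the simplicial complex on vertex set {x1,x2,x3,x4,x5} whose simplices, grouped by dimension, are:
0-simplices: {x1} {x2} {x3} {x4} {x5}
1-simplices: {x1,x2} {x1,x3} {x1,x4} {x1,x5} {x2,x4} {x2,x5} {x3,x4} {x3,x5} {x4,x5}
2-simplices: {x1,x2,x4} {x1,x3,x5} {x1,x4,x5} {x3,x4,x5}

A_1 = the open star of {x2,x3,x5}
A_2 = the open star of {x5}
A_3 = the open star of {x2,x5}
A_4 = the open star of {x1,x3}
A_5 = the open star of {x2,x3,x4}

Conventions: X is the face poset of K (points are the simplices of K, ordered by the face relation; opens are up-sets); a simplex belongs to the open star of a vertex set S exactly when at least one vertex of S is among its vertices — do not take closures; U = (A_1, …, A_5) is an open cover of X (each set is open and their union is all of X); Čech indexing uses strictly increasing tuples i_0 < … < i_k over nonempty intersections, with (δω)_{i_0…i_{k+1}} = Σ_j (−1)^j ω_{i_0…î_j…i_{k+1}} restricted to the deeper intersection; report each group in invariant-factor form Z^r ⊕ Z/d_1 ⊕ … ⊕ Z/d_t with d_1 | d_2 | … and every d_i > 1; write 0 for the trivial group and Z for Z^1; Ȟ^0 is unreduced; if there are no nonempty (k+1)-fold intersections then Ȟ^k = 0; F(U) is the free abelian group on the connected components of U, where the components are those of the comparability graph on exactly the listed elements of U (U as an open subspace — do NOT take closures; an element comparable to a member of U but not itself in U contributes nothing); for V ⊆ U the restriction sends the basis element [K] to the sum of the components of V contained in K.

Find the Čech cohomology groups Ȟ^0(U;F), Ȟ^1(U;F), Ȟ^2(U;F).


Ȟ^0(U;F) ≅ Z,  Ȟ^1(U;F) ≅ Z,  Ȟ^2(U;F) ≅ 0

intersection data:
  A1={{x2},{x3},{x5},{x1,x2},{x1,x3},{x1,x5},{x2,x4},{x2,x5},{x3,x4},{x3,x5},{x4,x5},{x1,x2,x4},{x1,x3,x5},{x1,x4,x5},{x3,x4,x5}} A2={{x5},{x1,x5},{x2,x5},{x3,x5},{x4,x5},{x1,x3,x5},{x1,x4,x5},{x3,x4,x5}} A3={{x2},{x5},{x1,x2},{x1,x5},{x2,x4},{x2,x5},{x3,x5},{x4,x5},{x1,x2,x4},{x1,x3,x5},{x1,x4,x5},{x3,x4,x5}} A4={{x1},{x3},{x1,x2},{x1,x3},{x1,x4},{x1,x5},{x3,x4},{x3,x5},{x1,x2,x4},{x1,x3,x5},{x1,x4,x5},{x3,x4,x5}} A5={{x2},{x3},{x4},{x1,x2},{x1,x3},{x1,x4},{x2,x4},{x2,x5},{x3,x4},{x3,x5},{x4,x5},{x1,x2,x4},{x1,x3,x5},{x1,x4,x5},{x3,x4,x5}}
  A12={{x5},{x1,x5},{x2,x5},{x3,x5},{x4,x5},{x1,x3,x5},{x1,x4,x5},{x3,x4,x5}} A13={{x2},{x5},{x1,x2},{x1,x5},{x2,x4},{x2,x5},{x3,x5},{x4,x5},{x1,x2,x4},{x1,x3,x5},{x1,x4,x5},{x3,x4,x5}} A14={{x3},{x1,x2},{x1,x3},{x1,x5},{x3,x4},{x3,x5},{x1,x2,x4},{x1,x3,x5},{x1,x4,x5},{x3,x4,x5}} A15={{x2},{x3},{x1,x2},{x1,x3},{x2,x4},{x2,x5},{x3,x4},{x3,x5},{x4,x5},{x1,x2,x4},{x1,x3,x5},{x1,x4,x5},{x3,x4,x5}} A23={{x5},{x1,x5},{x2,x5},{x3,x5},{x4,x5},{x1,x3,x5},{x1,x4,x5},{x3,x4,x5}} A24={{x1,x5},{x3,x5},{x1,x3,x5},{x1,x4,x5},{x3,x4,x5}} A25={{x2,x5},{x3,x5},{x4,x5},{x1,x3,x5},{x1,x4,x5},{x3,x4,x5}} A34={{x1,x2},{x1,x5},{x3,x5},{x1,x2,x4},{x1,x3,x5},{x1,x4,x5},{x3,x4,x5}} A35={{x2},{x1,x2},{x2,x4},{x2,x5},{x3,x5},{x4,x5},{x1,x2,x4},{x1,x3,x5},{x1,x4,x5},{x3,x4,x5}} A45={{x3},{x1,x2},{x1,x3},{x1,x4},{x3,x4},{x3,x5},{x1,x2,x4},{x1,x3,x5},{x1,x4,x5},{x3,x4,x5}}
  A123={{x5},{x1,x5},{x2,x5},{x3,x5},{x4,x5},{x1,x3,x5},{x1,x4,x5},{x3,x4,x5}} A124={{x1,x5},{x3,x5},{x1,x3,x5},{x1,x4,x5},{x3,x4,x5}} A125={{x2,x5},{x3,x5},{x4,x5},{x1,x3,x5},{x1,x4,x5},{x3,x4,x5}} A134={{x1,x2},{x1,x5},{x3,x5},{x1,x2,x4},{x1,x3,x5},{x1,x4,x5},{x3,x4,x5}} A135={{x2},{x1,x2},{x2,x4},{x2,x5},{x3,x5},{x4,x5},{x1,x2,x4},{x1,x3,x5},{x1,x4,x5},{x3,x4,x5}} A145={{x3},{x1,x2},{x1,x3},{x3,x4},{x3,x5},{x1,x2,x4},{x1,x3,x5},{x1,x4,x5},{x3,x4,x5}} A234={{x1,x5},{x3,x5},{x1,x3,x5},{x1,x4,x5},{x3,x4,x5}} A235={{x2,x5},{x3,x5},{x4,x5},{x1,x3,x5},{x1,x4,x5},{x3,x4,x5}} A245={{x3,x5},{x1,x3,x5},{x1,x4,x5},{x3,x4,x5}} A345={{x1,x2},{x3,x5},{x1,x2,x4},{x1,x3,x5},{x1,x4,x5},{x3,x4,x5}}
  A1234={{x1,x5},{x3,x5},{x1,x3,x5},{x1,x4,x5},{x3,x4,x5}} A1235={{x2,x5},{x3,x5},{x4,x5},{x1,x3,x5},{x1,x4,x5},{x3,x4,x5}} A1245={{x3,x5},{x1,x3,x5},{x1,x4,x5},{x3,x4,x5}} A1345={{x1,x2},{x3,x5},{x1,x2,x4},{x1,x3,x5},{x1,x4,x5},{x3,x4,x5}} A2345={{x3,x5},{x1,x3,x5},{x1,x4,x5},{x3,x4,x5}}
  A12345={{x3,x5},{x1,x3,x5},{x1,x4,x5},{x3,x4,x5}}
components per intersection:
  A1: {{x2},{x3},{x5},{x1,x2},{x1,x3},{x1,x5},{x2,x4},{x2,x5},{x3,x4},{x3,x5},{x4,x5},{x1,x2,x4},{x1,x3,x5},{x1,x4,x5},{x3,x4,x5}}
  A2: {{x5},{x1,x5},{x2,x5},{x3,x5},{x4,x5},{x1,x3,x5},{x1,x4,x5},{x3,x4,x5}}
  A3: {{x2},{x5},{x1,x2},{x1,x5},{x2,x4},{x2,x5},{x3,x5},{x4,x5},{x1,x2,x4},{x1,x3,x5},{x1,x4,x5},{x3,x4,x5}}
  A4: {{x1},{x3},{x1,x2},{x1,x3},{x1,x4},{x1,x5},{x3,x4},{x3,x5},{x1,x2,x4},{x1,x3,x5},{x1,x4,x5},{x3,x4,x5}}
  A5: {{x2},{x3},{x4},{x1,x2},{x1,x3},{x1,x4},{x2,x4},{x2,x5},{x3,x4},{x3,x5},{x4,x5},{x1,x2,x4},{x1,x3,x5},{x1,x4,x5},{x3,x4,x5}}
  A12: {{x5},{x1,x5},{x2,x5},{x3,x5},{x4,x5},{x1,x3,x5},{x1,x4,x5},{x3,x4,x5}}
  A13: {{x2},{x5},{x1,x2},{x1,x5},{x2,x4},{x2,x5},{x3,x5},{x4,x5},{x1,x2,x4},{x1,x3,x5},{x1,x4,x5},{x3,x4,x5}}
  A14: {{x3},{x1,x3},{x1,x5},{x3,x4},{x3,x5},{x1,x3,x5},{x1,x4,x5},{x3,x4,x5}} {{x1,x2},{x1,x2,x4}}
  A15: {{x2},{x1,x2},{x2,x4},{x2,x5},{x1,x2,x4}} {{x3},{x1,x3},{x3,x4},{x3,x5},{x4,x5},{x1,x3,x5},{x1,x4,x5},{x3,x4,x5}}
  A23: {{x5},{x1,x5},{x2,x5},{x3,x5},{x4,x5},{x1,x3,x5},{x1,x4,x5},{x3,x4,x5}}
  A24: {{x1,x5},{x3,x5},{x1,x3,x5},{x1,x4,x5},{x3,x4,x5}}
  A25: {{x2,x5}} {{x3,x5},{x4,x5},{x1,x3,x5},{x1,x4,x5},{x3,x4,x5}}
  A34: {{x1,x2},{x1,x2,x4}} {{x1,x5},{x3,x5},{x1,x3,x5},{x1,x4,x5},{x3,x4,x5}}
  A35: {{x2},{x1,x2},{x2,x4},{x2,x5},{x1,x2,x4}} {{x3,x5},{x4,x5},{x1,x3,x5},{x1,x4,x5},{x3,x4,x5}}
  A45: {{x3},{x1,x3},{x3,x4},{x3,x5},{x1,x3,x5},{x3,x4,x5}} {{x1,x2},{x1,x4},{x1,x2,x4},{x1,x4,x5}}
  A123: {{x5},{x1,x5},{x2,x5},{x3,x5},{x4,x5},{x1,x3,x5},{x1,x4,x5},{x3,x4,x5}}
  A124: {{x1,x5},{x3,x5},{x1,x3,x5},{x1,x4,x5},{x3,x4,x5}}
  A125: {{x2,x5}} {{x3,x5},{x4,x5},{x1,x3,x5},{x1,x4,x5},{x3,x4,x5}}
  A134: {{x1,x2},{x1,x2,x4}} {{x1,x5},{x3,x5},{x1,x3,x5},{x1,x4,x5},{x3,x4,x5}}
  A135: {{x2},{x1,x2},{x2,x4},{x2,x5},{x1,x2,x4}} {{x3,x5},{x4,x5},{x1,x3,x5},{x1,x4,x5},{x3,x4,x5}}
  A145: {{x3},{x1,x3},{x3,x4},{x3,x5},{x1,x3,x5},{x3,x4,x5}} {{x1,x2},{x1,x2,x4}} {{x1,x4,x5}}
  A234: {{x1,x5},{x3,x5},{x1,x3,x5},{x1,x4,x5},{x3,x4,x5}}
  A235: {{x2,x5}} {{x3,x5},{x4,x5},{x1,x3,x5},{x1,x4,x5},{x3,x4,x5}}
  A245: {{x3,x5},{x1,x3,x5},{x3,x4,x5}} {{x1,x4,x5}}
  A345: {{x1,x2},{x1,x2,x4}} {{x3,x5},{x1,x3,x5},{x3,x4,x5}} {{x1,x4,x5}}
  A1234: {{x1,x5},{x3,x5},{x1,x3,x5},{x1,x4,x5},{x3,x4,x5}}
  A1235: {{x2,x5}} {{x3,x5},{x4,x5},{x1,x3,x5},{x1,x4,x5},{x3,x4,x5}}
  A1245: {{x3,x5},{x1,x3,x5},{x3,x4,x5}} {{x1,x4,x5}}
  A1345: {{x1,x2},{x1,x2,x4}} {{x3,x5},{x1,x3,x5},{x3,x4,x5}} {{x1,x4,x5}}
  A2345: {{x3,x5},{x1,x3,x5},{x3,x4,x5}} {{x1,x4,x5}}
  A12345: {{x3,x5},{x1,x3,x5},{x3,x4,x5}} {{x1,x4,x5}}
C dims 5,16,19,10; δ0: rk 4, SNF 1^4; δ1: rk 11, SNF 1^11; δ2: rk 8, SNF 1^8
Ȟ^0 = (5 − 4) − 0 = 1, so Ȟ^0 ≅ Z
Ȟ^1 = (16 − 11) − 4 = 1, so Ȟ^1 ≅ Z
Ȟ^2 = (19 − 8) − 11 = 0, so Ȟ^2 ≅ 0


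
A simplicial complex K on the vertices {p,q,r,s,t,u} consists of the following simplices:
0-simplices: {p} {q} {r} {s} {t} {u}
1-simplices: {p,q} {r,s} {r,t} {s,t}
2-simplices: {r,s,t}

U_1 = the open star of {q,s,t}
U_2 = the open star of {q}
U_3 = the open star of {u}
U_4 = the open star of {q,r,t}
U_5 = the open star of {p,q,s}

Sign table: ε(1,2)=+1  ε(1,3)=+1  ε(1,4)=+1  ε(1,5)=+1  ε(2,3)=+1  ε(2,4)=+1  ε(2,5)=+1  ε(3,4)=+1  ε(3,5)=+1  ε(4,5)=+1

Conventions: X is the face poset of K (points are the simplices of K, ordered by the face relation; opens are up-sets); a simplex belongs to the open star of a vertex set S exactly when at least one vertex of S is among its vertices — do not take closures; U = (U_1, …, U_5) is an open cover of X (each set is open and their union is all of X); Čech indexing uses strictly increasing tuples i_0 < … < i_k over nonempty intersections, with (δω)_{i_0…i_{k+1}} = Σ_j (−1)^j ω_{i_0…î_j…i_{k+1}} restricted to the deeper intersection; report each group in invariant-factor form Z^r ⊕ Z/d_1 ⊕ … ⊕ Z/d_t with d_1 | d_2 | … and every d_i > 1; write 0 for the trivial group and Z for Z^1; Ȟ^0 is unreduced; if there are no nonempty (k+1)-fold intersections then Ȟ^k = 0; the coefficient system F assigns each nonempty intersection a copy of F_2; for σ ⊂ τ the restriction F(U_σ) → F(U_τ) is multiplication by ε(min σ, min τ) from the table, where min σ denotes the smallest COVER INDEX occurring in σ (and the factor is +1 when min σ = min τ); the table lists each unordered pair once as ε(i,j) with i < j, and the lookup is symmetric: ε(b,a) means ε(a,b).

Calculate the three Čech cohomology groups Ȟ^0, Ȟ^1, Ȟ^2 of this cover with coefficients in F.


Ȟ^0(U;F) ≅ Z/2 ⊕ Z/2; Ȟ^1(U;F) ≅ 0; Ȟ^2(U;F) ≅ 0

nonempty intersections:
  U1={{q},{s},{t},{p,q},{r,s},{r,t},{s,t},{r,s,t}} U2={{q},{p,q}} U3={{u}} U4={{q},{r},{t},{p,q},{r,s},{r,t},{s,t},{r,s,t}} U5={{p},{q},{s},{p,q},{r,s},{s,t},{r,s,t}}
  U12={{q},{p,q}} U14={{q},{t},{p,q},{r,s},{r,t},{s,t},{r,s,t}} U15={{q},{s},{p,q},{r,s},{s,t},{r,s,t}} U24={{q},{p,q}} U25={{q},{p,q}} U45={{q},{p,q},{r,s},{s,t},{r,s,t}}
  U124={{q},{p,q}} U125={{q},{p,q}} U145={{q},{p,q},{r,s},{s,t},{r,s,t}} U245={{q},{p,q}}
  U1245={{q},{p,q}}
C dims 5,6,4,1; δ0: rk_F2 3; δ1: rk_F2 3; δ2: rk_F2 1
Ȟ^0: (5−3)−0=2 ⇒ Z/2 ⊕ Z/2
Ȟ^1: (6−3)−3=0 ⇒ 0
Ȟ^2: (4−1)−3=0 ⇒ 0


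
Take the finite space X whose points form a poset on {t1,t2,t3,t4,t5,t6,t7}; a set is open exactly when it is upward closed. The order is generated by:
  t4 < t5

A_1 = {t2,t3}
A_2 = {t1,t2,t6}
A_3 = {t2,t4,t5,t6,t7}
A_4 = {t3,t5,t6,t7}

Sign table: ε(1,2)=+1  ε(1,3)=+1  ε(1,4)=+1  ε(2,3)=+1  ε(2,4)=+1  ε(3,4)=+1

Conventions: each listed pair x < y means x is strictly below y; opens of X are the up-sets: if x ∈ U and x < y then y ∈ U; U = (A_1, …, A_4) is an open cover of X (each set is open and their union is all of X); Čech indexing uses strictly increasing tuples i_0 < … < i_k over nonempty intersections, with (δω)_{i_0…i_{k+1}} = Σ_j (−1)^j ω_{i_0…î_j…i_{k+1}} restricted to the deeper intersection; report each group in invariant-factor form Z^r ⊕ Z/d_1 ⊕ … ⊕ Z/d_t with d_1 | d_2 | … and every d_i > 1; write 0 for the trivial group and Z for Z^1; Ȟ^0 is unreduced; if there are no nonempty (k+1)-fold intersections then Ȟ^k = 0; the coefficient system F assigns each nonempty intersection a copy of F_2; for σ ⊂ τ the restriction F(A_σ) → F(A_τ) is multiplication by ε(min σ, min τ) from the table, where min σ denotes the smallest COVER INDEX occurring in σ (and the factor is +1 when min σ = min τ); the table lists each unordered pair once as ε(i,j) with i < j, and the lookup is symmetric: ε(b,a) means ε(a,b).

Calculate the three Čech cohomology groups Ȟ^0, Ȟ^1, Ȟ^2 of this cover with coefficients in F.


Ȟ^0 = Z/2, Ȟ^1 = Z/2 and Ȟ^2 = 0

nerve of the cover:
  A12={t2} A13={t2} A14={t3} A23={t2,t6} A24={t6} A34={t5,t6,t7}
  A123={t2} A234={t6}
C dims 4,6,2; δ0: rk_F2 3; δ1: rk_F2 2
Ȟ^0 = (4 − 3) − 0 = 1, so Ȟ^0 ≅ Z/2
Ȟ^1 = (6 − 2) − 3 = 1, so Ȟ^1 ≅ Z/2
Ȟ^2 = (2 − 0) − 2 = 0, so Ȟ^2 ≅ 0


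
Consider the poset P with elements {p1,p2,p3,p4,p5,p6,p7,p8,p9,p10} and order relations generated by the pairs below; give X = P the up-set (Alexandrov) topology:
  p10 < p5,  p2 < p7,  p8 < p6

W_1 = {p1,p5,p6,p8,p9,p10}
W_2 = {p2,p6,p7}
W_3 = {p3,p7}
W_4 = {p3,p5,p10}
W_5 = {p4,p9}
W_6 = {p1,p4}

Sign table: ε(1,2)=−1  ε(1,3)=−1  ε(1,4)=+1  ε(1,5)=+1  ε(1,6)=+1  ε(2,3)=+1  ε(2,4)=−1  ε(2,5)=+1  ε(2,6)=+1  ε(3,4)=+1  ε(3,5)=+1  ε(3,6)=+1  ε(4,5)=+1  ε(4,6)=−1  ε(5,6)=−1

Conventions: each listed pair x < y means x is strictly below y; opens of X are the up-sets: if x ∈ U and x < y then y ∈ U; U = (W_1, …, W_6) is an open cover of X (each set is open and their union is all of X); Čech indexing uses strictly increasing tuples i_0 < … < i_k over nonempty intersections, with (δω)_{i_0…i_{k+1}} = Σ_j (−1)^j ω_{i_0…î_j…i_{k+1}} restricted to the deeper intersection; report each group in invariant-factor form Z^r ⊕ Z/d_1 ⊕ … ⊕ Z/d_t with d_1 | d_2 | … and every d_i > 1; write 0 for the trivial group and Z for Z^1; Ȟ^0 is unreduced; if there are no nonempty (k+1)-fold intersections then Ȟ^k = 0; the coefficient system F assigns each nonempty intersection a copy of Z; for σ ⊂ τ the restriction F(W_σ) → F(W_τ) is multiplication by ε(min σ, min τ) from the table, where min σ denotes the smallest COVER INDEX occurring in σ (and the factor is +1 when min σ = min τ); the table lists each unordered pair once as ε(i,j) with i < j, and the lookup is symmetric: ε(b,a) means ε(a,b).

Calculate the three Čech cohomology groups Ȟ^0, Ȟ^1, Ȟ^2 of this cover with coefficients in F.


nonempty overlaps:
  W12={p6} W14={p5,p10} W15={p9} W16={p1} W23={p7} W34={p3} W56={p4}
C dims 6,7; δ0: rk 6, SNF 1^5·2
degree 0: 6−6−0 = 0 → Ȟ^0 ≅ 0
degree 1: 7−0−6 = 1 plus torsion [2] → Ȟ^1 ≅ Z ⊕ Z/2
degree 2: 0−0−0 = 0 → Ȟ^2 ≅ 0

Ȟ^0 ≅ 0; Ȟ^1 ≅ Z ⊕ Z/2; Ȟ^2 ≅ 0


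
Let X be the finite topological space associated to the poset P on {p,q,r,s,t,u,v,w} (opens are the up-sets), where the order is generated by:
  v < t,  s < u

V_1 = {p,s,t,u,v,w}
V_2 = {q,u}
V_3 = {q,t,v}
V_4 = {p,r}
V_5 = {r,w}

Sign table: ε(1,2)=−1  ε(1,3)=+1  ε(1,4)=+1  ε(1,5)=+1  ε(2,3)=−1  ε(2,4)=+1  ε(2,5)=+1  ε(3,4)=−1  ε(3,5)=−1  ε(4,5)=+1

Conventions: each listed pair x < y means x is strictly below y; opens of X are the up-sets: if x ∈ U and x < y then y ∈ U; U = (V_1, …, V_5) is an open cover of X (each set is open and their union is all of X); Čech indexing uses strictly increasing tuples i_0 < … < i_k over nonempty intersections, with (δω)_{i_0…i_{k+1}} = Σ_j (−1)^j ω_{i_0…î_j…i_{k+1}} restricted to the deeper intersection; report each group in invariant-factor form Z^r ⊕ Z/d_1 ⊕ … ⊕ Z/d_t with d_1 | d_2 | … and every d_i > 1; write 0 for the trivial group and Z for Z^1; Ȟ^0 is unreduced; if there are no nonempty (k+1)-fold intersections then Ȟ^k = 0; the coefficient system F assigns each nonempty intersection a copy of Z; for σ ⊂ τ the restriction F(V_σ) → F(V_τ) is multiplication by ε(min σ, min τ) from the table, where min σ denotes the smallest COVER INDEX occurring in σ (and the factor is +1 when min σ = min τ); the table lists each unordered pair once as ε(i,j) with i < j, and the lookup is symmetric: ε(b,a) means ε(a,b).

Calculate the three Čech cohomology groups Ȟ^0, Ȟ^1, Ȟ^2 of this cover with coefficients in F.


nonempty intersections:
  V12={u} V13={t,v} V14={p} V15={w} V23={q} V45={r}
C dims 5,6; δ0: rk 4, SNF 1^4
Ȟ^0: (5−4)−0=1 ⇒ Z
Ȟ^1: (6−0)−4=2 ⇒ Z^2
Ȟ^2: (0−0)−0=0 ⇒ 0

Ȟ^0(U;F) ≅ Z; Ȟ^1(U;F) ≅ Z^2; Ȟ^2(U;F) ≅ 0


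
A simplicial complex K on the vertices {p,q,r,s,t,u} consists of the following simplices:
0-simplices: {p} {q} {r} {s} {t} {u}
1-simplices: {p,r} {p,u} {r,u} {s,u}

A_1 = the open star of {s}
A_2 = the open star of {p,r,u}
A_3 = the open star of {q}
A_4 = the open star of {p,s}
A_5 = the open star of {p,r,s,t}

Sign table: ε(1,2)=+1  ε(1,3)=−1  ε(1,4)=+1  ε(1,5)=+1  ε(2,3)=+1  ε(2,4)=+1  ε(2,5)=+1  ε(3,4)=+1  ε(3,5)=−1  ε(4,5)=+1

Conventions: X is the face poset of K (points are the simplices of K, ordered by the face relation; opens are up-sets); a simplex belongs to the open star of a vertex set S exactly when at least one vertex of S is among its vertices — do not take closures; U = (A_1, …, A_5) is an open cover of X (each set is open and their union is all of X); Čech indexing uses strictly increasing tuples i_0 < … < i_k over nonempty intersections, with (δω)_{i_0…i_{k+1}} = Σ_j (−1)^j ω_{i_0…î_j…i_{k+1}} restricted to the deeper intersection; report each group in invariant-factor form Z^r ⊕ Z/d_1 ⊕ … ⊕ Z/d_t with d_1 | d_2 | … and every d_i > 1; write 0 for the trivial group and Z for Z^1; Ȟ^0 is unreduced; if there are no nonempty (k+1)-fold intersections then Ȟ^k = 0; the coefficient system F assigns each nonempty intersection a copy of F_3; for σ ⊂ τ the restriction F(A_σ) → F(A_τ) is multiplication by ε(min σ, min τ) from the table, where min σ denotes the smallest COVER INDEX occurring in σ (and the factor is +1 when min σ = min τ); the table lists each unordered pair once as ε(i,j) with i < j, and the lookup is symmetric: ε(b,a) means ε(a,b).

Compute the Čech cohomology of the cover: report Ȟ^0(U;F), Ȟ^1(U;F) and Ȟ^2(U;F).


Ȟ^0 ≅ Z/3 ⊕ Z/3,  Ȟ^1 ≅ 0,  Ȟ^2 ≅ 0

cover nerve:
  A1={{s},{s,u}} A2={{p},{r},{u},{p,r},{p,u},{r,u},{s,u}} A3={{q}} A4={{p},{s},{p,r},{p,u},{s,u}} A5={{p},{r},{s},{t},{p,r},{p,u},{r,u},{s,u}}
  A12={{s,u}} A14={{s},{s,u}} A15={{s},{s,u}} A24={{p},{p,r},{p,u},{s,u}} A25={{p},{r},{p,r},{p,u},{r,u},{s,u}} A45={{p},{s},{p,r},{p,u},{s,u}}
  A124={{s,u}} A125={{s,u}} A145={{s},{s,u}} A245={{p},{p,r},{p,u},{s,u}}
  A1245={{s,u}}
C dims 5,6,4,1; δ0: rk_F3 3; δ1: rk_F3 3; δ2: rk_F3 1
Ȟ^0: (5−3)−0=2 ⇒ Z/3 ⊕ Z/3
Ȟ^1: (6−3)−3=0 ⇒ 0
Ȟ^2: (4−1)−3=0 ⇒ 0


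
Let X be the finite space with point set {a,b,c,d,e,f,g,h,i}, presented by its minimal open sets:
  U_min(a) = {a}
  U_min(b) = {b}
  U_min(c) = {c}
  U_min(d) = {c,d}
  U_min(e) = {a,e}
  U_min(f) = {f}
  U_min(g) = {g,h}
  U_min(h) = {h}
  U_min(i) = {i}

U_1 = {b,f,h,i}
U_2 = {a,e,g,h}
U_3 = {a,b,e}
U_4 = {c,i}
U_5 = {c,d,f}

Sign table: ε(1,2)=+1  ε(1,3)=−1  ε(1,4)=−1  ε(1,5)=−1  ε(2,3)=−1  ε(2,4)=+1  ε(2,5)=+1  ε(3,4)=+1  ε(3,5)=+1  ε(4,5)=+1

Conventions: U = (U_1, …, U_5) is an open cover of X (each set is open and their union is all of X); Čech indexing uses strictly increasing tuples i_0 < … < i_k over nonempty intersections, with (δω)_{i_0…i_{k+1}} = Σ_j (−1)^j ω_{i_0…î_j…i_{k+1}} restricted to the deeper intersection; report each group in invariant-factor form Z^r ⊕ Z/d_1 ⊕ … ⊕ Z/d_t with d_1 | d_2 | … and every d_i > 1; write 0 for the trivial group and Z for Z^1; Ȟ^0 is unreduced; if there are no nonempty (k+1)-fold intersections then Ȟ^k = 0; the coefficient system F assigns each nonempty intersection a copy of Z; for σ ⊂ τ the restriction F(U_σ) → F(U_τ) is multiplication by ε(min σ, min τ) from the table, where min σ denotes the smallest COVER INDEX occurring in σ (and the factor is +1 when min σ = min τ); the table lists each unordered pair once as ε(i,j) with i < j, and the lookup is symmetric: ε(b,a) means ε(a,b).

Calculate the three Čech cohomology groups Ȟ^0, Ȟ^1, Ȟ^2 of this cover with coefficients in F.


Ȟ^0(U;F) ≅ Z, Ȟ^1(U;F) ≅ Z^2, Ȟ^2(U;F) ≅ 0

nonempty intersections:
  U12={h} U13={b} U14={i} U15={f} U23={a,e} U45={c}
C dims 5,6; δ0: rk 4, SNF 1^4
Ȟ^0: (5−4)−0=1 ⇒ Z
Ȟ^1: (6−0)−4=2 ⇒ Z^2
Ȟ^2: (0−0)−0=0 ⇒ 0


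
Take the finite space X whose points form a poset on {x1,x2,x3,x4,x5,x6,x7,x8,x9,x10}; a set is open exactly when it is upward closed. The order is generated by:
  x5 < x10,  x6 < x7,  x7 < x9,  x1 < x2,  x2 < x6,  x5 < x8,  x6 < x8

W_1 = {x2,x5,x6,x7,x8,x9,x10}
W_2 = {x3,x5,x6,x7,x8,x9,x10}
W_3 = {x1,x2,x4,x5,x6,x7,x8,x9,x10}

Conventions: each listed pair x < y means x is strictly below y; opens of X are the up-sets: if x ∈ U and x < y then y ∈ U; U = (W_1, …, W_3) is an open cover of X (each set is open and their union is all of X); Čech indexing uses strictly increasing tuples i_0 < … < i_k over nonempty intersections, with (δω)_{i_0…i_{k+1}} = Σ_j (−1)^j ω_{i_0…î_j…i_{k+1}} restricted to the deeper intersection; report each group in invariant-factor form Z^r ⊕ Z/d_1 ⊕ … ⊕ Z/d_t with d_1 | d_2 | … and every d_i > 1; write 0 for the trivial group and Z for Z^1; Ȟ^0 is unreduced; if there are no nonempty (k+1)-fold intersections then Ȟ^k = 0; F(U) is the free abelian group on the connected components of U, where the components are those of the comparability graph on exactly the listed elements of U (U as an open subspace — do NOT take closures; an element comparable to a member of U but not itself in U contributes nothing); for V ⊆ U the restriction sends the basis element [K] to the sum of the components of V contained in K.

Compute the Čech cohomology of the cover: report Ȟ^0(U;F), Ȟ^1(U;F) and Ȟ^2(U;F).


Ȟ^0 ≅ Z^3, Ȟ^1 ≅ 0, Ȟ^2 ≅ 0

nonempty overlaps:
  W12={x5,x6,x7,x8,x9,x10} W13={x2,x5,x6,x7,x8,x9,x10} W23={x5,x6,x7,x8,x9,x10}
  W123={x5,x6,x7,x8,x9,x10}
components per intersection:
  W1: {x2,x5,x6,x7,x8,x9,x10}
  W2: {x3} {x5,x6,x7,x8,x9,x10}
  W3: {x1,x2,x5,x6,x7,x8,x9,x10} {x4}
  W12: {x5,x6,x7,x8,x9,x10}
  W13: {x2,x5,x6,x7,x8,x9,x10}
  W23: {x5,x6,x7,x8,x9,x10}
  W123: {x5,x6,x7,x8,x9,x10}
C dims 5,3,1; δ0: rk 2, SNF 1^2; δ1: rk 1, SNF 1^1
degree 0: 5−2−0 = 3 → Ȟ^0 ≅ Z^3
degree 1: 3−1−2 = 0 → Ȟ^1 ≅ 0
degree 2: 1−0−1 = 0 → Ȟ^2 ≅ 0
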